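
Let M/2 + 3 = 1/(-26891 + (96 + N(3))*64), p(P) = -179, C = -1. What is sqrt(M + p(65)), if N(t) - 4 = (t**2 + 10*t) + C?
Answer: 3*I*sqrt(6703735567)/18059 ≈ 13.601*I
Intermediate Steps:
N(t) = 3 + t**2 + 10*t (N(t) = 4 + ((t**2 + 10*t) - 1) = 4 + (-1 + t**2 + 10*t) = 3 + t**2 + 10*t)
M = -108356/18059 (M = -6 + 2/(-26891 + (96 + (3 + 3**2 + 10*3))*64) = -6 + 2/(-26891 + (96 + (3 + 9 + 30))*64) = -6 + 2/(-26891 + (96 + 42)*64) = -6 + 2/(-26891 + 138*64) = -6 + 2/(-26891 + 8832) = -6 + 2/(-18059) = -6 + 2*(-1/18059) = -6 - 2/18059 = -108356/18059 ≈ -6.0001)
sqrt(M + p(65)) = sqrt(-108356/18059 - 179) = sqrt(-3340917/18059) = 3*I*sqrt(6703735567)/18059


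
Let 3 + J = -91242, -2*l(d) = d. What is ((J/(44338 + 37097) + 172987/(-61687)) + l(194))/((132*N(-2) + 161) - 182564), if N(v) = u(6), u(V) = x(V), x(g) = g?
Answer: 3755507175/6757921331417 ≈ 0.00055572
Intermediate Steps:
u(V) = V
l(d) = -d/2
J = -91245 (J = -3 - 91242 = -91245)
N(v) = 6
((J/(44338 + 37097) + 172987/(-61687)) + l(194))/((132*N(-2) + 161) - 182564) = ((-91245/(44338 + 37097) + 172987/(-61687)) - 1/2*194)/((132*6 + 161) - 182564) = ((-91245/81435 + 172987*(-1/61687)) - 97)/((792 + 161) - 182564) = ((-91245*1/81435 - 172987/61687) - 97)/(953 - 182564) = ((-6083/5429 - 172987/61687) - 97)/(-181611) = (-1314388444/334898723 - 97)*(-1/181611) = -33799564575/334898723*(-1/181611) = 3755507175/6757921331417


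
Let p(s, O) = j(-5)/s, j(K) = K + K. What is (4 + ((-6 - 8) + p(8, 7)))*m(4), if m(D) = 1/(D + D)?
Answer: -45/32 ≈ -1.4063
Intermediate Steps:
j(K) = 2*K
m(D) = 1/(2*D)
p(s, O) = -10/s (p(s, O) = (2*(-5))/s = -10/s)
(4 + ((-6 - 8) + p(8, 7)))*m(4) = (4 + ((-6 - 8) - 10/8))*((½)/4) = (4 + (-14 - 10*⅛))*((½)*(¼)) = (4 + (-14 - 5/4))*(⅛) = (4 - 61/4)*(⅛) = -45/4*⅛ = -45/32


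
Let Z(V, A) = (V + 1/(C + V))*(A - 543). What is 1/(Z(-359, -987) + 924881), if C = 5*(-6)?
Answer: 389/573446269 ≈ 6.7835e-7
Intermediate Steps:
C = -30
Z(V, A) = (-543 + A)*(V + 1/(-30 + V)) (Z(V, A) = (V + 1/(-30 + V))*(A - 543) = (V + 1/(-30 + V))*(-543 + A) = (-543 + A)*(V + 1/(-30 + V)))
1/(Z(-359, -987) + 924881) = 1/((-543 - 987 - 543*(-359)² + 16290*(-359) - 987*(-359)² - 30*(-987)*(-359))/(-30 - 359) + 924881) = 1/((-543 - 987 - 543*128881 - 5848110 - 987*128881 - 10629990)/(-389) + 924881) = 1/(-(-543 - 987 - 69982383 - 5848110 - 127205547 - 10629990)/389 + 924881) = 1/(-1/389*(-213667560) + 924881) = 1/(213667560/389 + 924881) = 1/(573446269/389) = 389/573446269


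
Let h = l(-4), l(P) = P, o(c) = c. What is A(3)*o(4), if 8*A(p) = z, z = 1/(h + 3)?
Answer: -1/2 ≈ -0.50000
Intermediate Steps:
h = -4
z = -1 (z = 1/(-4 + 3) = 1/(-1) = -1)
A(p) = -1/8 (A(p) = (1/8)*(-1) = -1/8)
A(3)*o(4) = -1/8*4 = -1/2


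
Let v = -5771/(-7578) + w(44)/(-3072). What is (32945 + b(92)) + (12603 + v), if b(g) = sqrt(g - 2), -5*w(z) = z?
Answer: 220907863493/4849920 + 3*sqrt(10) ≈ 45558.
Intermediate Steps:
w(z) = -z/5
v = 3707333/4849920 (v = -5771/(-7578) - 1/5*44/(-3072) = -5771*(-1/7578) - 44/5*(-1/3072) = 5771/7578 + 11/3840 = 3707333/4849920 ≈ 0.76441)
b(g) = sqrt(-2 + g)
(32945 + b(92)) + (12603 + v) = (32945 + sqrt(-2 + 92)) + (12603 + 3707333/4849920) = (32945 + sqrt(90)) + 61127249093/4849920 = (32945 + 3*sqrt(10)) + 61127249093/4849920 = 220907863493/4849920 + 3*sqrt(10)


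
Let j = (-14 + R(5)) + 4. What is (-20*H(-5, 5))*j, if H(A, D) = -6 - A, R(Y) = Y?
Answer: -100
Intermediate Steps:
j = -5 (j = (-14 + 5) + 4 = -9 + 4 = -5)
(-20*H(-5, 5))*j = -20*(-6 - 1*(-5))*(-5) = -20*(-6 + 5)*(-5) = -20*(-1)*(-5) = 20*(-5) = -100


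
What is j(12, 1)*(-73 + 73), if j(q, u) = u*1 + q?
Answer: 0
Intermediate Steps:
j(q, u) = q + u (j(q, u) = u + q = q + u)
j(12, 1)*(-73 + 73) = (12 + 1)*(-73 + 73) = 13*0 = 0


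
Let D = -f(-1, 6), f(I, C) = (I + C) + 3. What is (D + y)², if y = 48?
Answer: 1600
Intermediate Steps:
f(I, C) = 3 + C + I (f(I, C) = (C + I) + 3 = 3 + C + I)
D = -8 (D = -(3 + 6 - 1) = -1*8 = -8)
(D + y)² = (-8 + 48)² = 40² = 1600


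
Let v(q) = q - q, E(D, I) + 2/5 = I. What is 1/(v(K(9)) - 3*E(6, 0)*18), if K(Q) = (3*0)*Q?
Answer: 5/108 ≈ 0.046296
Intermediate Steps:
E(D, I) = -2/5 + I
K(Q) = 0 (K(Q) = 0*Q = 0)
v(q) = 0
1/(v(K(9)) - 3*E(6, 0)*18) = 1/(0 - 3*(-2/5 + 0)*18) = 1/(0 - 3*(-2/5)*18) = 1/(0 + (6/5)*18) = 1/(0 + 108/5) = 1/(108/5) = 5/108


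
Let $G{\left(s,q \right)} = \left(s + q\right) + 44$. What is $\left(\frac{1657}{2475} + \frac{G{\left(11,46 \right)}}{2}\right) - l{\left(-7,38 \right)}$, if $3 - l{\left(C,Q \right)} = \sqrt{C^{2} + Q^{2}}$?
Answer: $\frac{238439}{4950} + \sqrt{1493} \approx 86.809$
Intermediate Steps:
$G{\left(s,q \right)} = 44 + q + s$ ($G{\left(s,q \right)} = \left(q + s\right) + 44 = 44 + q + s$)
$l{\left(C,Q \right)} = 3 - \sqrt{C^{2} + Q^{2}}$
$\left(\frac{1657}{2475} + \frac{G{\left(11,46 \right)}}{2}\right) - l{\left(-7,38 \right)} = \left(\frac{1657}{2475} + \frac{44 + 46 + 11}{2}\right) - \left(3 - \sqrt{\left(-7\right)^{2} + 38^{2}}\right) = \left(1657 \cdot \frac{1}{2475} + 101 \cdot \frac{1}{2}\right) - \left(3 - \sqrt{49 + 1444}\right) = \left(\frac{1657}{2475} + \frac{101}{2}\right) - \left(3 - \sqrt{1493}\right) = \frac{253289}{4950} - \left(3 - \sqrt{1493}\right) = \frac{238439}{4950} + \sqrt{1493}$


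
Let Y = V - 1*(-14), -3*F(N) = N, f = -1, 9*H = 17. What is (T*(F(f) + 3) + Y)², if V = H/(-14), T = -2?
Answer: 822649/15876 ≈ 51.817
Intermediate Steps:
H = 17/9 (H = (⅑)*17 = 17/9 ≈ 1.8889)
V = -17/126 (V = (17/9)/(-14) = (17/9)*(-1/14) = -17/126 ≈ -0.13492)
F(N) = -N/3
Y = 1747/126 (Y = -17/126 - 1*(-14) = -17/126 + 14 = 1747/126 ≈ 13.865)
(T*(F(f) + 3) + Y)² = (-2*(-⅓*(-1) + 3) + 1747/126)² = (-2*(⅓ + 3) + 1747/126)² = (-2*10/3 + 1747/126)² = (-20/3 + 1747/126)² = (907/126)² = 822649/15876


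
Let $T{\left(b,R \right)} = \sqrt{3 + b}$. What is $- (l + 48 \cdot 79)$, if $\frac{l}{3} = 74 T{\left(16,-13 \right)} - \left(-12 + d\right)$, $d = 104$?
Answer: $-3516 - 222 \sqrt{19} \approx -4483.7$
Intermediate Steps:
$l = -276 + 222 \sqrt{19}$ ($l = 3 \left(74 \sqrt{3 + 16} + \left(12 - 104\right)\right) = 3 \left(74 \sqrt{19} + \left(12 - 104\right)\right) = 3 \left(74 \sqrt{19} - 92\right) = 3 \left(-92 + 74 \sqrt{19}\right) = -276 + 222 \sqrt{19} \approx 691.68$)
$- (l + 48 \cdot 79) = - (\left(-276 + 222 \sqrt{19}\right) + 48 \cdot 79) = - (\left(-276 + 222 \sqrt{19}\right) + 3792) = - (3516 + 222 \sqrt{19}) = -3516 - 222 \sqrt{19}$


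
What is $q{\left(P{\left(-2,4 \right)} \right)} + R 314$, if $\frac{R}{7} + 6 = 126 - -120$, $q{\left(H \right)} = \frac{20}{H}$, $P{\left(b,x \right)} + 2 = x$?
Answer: $527530$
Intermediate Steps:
$P{\left(b,x \right)} = -2 + x$
$R = 1680$ ($R = -42 + 7 \left(126 - -120\right) = -42 + 7 \left(126 + 120\right) = -42 + 7 \cdot 246 = -42 + 1722 = 1680$)
$q{\left(P{\left(-2,4 \right)} \right)} + R 314 = \frac{20}{-2 + 4} + 1680 \cdot 314 = \frac{20}{2} + 527520 = 20 \cdot \frac{1}{2} + 527520 = 10 + 527520 = 527530$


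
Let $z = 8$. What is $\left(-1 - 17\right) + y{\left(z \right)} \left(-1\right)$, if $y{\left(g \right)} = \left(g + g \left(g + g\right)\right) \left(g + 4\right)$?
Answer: $-1650$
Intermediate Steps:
$y{\left(g \right)} = \left(4 + g\right) \left(g + 2 g^{2}\right)$ ($y{\left(g \right)} = \left(g + g 2 g\right) \left(4 + g\right) = \left(g + 2 g^{2}\right) \left(4 + g\right) = \left(4 + g\right) \left(g + 2 g^{2}\right)$)
$\left(-1 - 17\right) + y{\left(z \right)} \left(-1\right) = \left(-1 - 17\right) + 8 \left(4 + 2 \cdot 8^{2} + 9 \cdot 8\right) \left(-1\right) = -18 + 8 \left(4 + 2 \cdot 64 + 72\right) \left(-1\right) = -18 + 8 \left(4 + 128 + 72\right) \left(-1\right) = -18 + 8 \cdot 204 \left(-1\right) = -18 + 1632 \left(-1\right) = -18 - 1632 = -1650$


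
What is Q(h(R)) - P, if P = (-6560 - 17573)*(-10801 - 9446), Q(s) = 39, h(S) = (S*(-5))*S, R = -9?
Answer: -488620812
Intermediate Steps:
h(S) = -5*S² (h(S) = (-5*S)*S = -5*S²)
P = 488620851 (P = -24133*(-20247) = 488620851)
Q(h(R)) - P = 39 - 1*488620851 = 39 - 488620851 = -488620812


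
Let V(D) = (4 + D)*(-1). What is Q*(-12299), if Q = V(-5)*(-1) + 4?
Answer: -36897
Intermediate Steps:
V(D) = -4 - D
Q = 3 (Q = (-4 - 1*(-5))*(-1) + 4 = (-4 + 5)*(-1) + 4 = 1*(-1) + 4 = -1 + 4 = 3)
Q*(-12299) = 3*(-12299) = -36897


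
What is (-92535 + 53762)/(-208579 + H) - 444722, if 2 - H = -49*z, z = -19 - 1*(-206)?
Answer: -88683754135/199414 ≈ -4.4472e+5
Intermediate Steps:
z = 187 (z = -19 + 206 = 187)
H = 9165 (H = 2 - (-49)*187 = 2 - 1*(-9163) = 2 + 9163 = 9165)
(-92535 + 53762)/(-208579 + H) - 444722 = (-92535 + 53762)/(-208579 + 9165) - 444722 = -38773/(-199414) - 444722 = -38773*(-1/199414) - 444722 = 38773/199414 - 444722 = -88683754135/199414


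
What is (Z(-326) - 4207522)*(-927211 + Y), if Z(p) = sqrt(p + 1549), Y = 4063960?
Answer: -13197940425978 + 3136749*sqrt(1223) ≈ -1.3198e+13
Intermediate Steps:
Z(p) = sqrt(1549 + p)
(Z(-326) - 4207522)*(-927211 + Y) = (sqrt(1549 - 326) - 4207522)*(-927211 + 4063960) = (sqrt(1223) - 4207522)*3136749 = (-4207522 + sqrt(1223))*3136749 = -13197940425978 + 3136749*sqrt(1223)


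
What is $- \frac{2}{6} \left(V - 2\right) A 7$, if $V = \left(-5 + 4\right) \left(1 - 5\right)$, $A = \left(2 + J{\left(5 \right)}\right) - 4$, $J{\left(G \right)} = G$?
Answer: $-14$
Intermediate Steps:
$A = 3$ ($A = \left(2 + 5\right) - 4 = 7 - 4 = 3$)
$V = 4$ ($V = \left(-1\right) \left(-4\right) = 4$)
$- \frac{2}{6} \left(V - 2\right) A 7 = - \frac{2}{6} \left(4 - 2\right) 3 \cdot 7 = \left(-2\right) \frac{1}{6} \cdot 2 \cdot 3 \cdot 7 = \left(- \frac{1}{3}\right) 2 \cdot 3 \cdot 7 = \left(- \frac{2}{3}\right) 3 \cdot 7 = \left(-2\right) 7 = -14$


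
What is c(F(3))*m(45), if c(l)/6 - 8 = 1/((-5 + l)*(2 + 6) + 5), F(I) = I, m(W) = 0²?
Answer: 0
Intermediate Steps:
m(W) = 0
c(l) = 48 + 6/(-35 + 8*l) (c(l) = 48 + 6/((-5 + l)*(2 + 6) + 5) = 48 + 6/((-5 + l)*8 + 5) = 48 + 6/((-40 + 8*l) + 5) = 48 + 6/(-35 + 8*l))
c(F(3))*m(45) = (6*(-279 + 64*3)/(-35 + 8*3))*0 = (6*(-279 + 192)/(-35 + 24))*0 = (6*(-87)/(-11))*0 = (6*(-1/11)*(-87))*0 = (522/11)*0 = 0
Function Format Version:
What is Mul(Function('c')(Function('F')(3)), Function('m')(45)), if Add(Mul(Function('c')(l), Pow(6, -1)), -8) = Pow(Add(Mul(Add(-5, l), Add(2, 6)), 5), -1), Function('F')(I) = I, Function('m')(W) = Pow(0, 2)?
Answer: 0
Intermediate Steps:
Function('m')(W) = 0
Function('c')(l) = Add(48, Mul(6, Pow(Add(-35, Mul(8, l)), -1))) (Function('c')(l) = Add(48, Mul(6, Pow(Add(Mul(Add(-5, l), Add(2, 6)), 5), -1))) = Add(48, Mul(6, Pow(Add(Mul(Add(-5, l), 8), 5), -1))) = Add(48, Mul(6, Pow(Add(Add(-40, Mul(8, l)), 5), -1))) = Add(48, Mul(6, Pow(Add(-35, Mul(8, l)), -1))))
Mul(Function('c')(Function('F')(3)), Function('m')(45)) = Mul(Mul(6, Pow(Add(-35, Mul(8, 3)), -1), Add(-279, Mul(64, 3))), 0) = Mul(Mul(6, Pow(Add(-35, 24), -1), Add(-279, 192)), 0) = Mul(Mul(6, Pow(-11, -1), -87), 0) = Mul(Mul(6, Rational(-1, 11), -87), 0) = Mul(Rational(522, 11), 0) = 0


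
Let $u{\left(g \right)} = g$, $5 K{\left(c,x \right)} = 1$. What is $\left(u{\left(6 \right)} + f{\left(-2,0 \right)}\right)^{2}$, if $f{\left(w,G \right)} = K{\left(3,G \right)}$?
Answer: $\frac{961}{25} \approx 38.44$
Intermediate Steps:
$K{\left(c,x \right)} = \frac{1}{5}$ ($K{\left(c,x \right)} = \frac{1}{5} \cdot 1 = \frac{1}{5}$)
$f{\left(w,G \right)} = \frac{1}{5}$
$\left(u{\left(6 \right)} + f{\left(-2,0 \right)}\right)^{2} = \left(6 + \frac{1}{5}\right)^{2} = \left(\frac{31}{5}\right)^{2} = \frac{961}{25}$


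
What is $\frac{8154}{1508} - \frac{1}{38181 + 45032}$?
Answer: $\frac{26096819}{4826354} \approx 5.4072$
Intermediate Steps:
$\frac{8154}{1508} - \frac{1}{38181 + 45032} = 8154 \cdot \frac{1}{1508} - \frac{1}{83213} = \frac{4077}{754} - \frac{1}{83213} = \frac{26096819}{4826354}$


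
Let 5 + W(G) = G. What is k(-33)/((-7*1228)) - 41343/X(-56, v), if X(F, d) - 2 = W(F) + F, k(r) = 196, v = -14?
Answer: 12691496/35305 ≈ 359.48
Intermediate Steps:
W(G) = -5 + G
X(F, d) = -3 + 2*F (X(F, d) = 2 + ((-5 + F) + F) = 2 + (-5 + 2*F) = -3 + 2*F)
k(-33)/((-7*1228)) - 41343/X(-56, v) = 196/((-7*1228)) - 41343/(-3 + 2*(-56)) = 196/(-8596) - 41343/(-3 - 112) = 196*(-1/8596) - 41343/(-115) = -7/307 - 41343*(-1/115) = -7/307 + 41343/115 = 12691496/35305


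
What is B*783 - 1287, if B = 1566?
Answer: 1224891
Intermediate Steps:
B*783 - 1287 = 1566*783 - 1287 = 1226178 - 1287 = 1224891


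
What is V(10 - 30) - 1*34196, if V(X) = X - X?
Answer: -34196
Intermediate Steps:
V(X) = 0
V(10 - 30) - 1*34196 = 0 - 1*34196 = 0 - 34196 = -34196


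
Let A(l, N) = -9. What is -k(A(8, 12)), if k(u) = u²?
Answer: -81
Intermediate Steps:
-k(A(8, 12)) = -1*(-9)² = -1*81 = -81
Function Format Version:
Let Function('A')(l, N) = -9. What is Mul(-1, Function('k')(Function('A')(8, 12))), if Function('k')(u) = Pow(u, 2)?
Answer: -81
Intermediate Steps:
Mul(-1, Function('k')(Function('A')(8, 12))) = Mul(-1, Pow(-9, 2)) = Mul(-1, 81) = -81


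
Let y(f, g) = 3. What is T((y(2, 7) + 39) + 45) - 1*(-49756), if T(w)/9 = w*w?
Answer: 117877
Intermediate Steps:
T(w) = 9*w² (T(w) = 9*(w*w) = 9*w²)
T((y(2, 7) + 39) + 45) - 1*(-49756) = 9*((3 + 39) + 45)² - 1*(-49756) = 9*(42 + 45)² + 49756 = 9*87² + 49756 = 9*7569 + 49756 = 68121 + 49756 = 117877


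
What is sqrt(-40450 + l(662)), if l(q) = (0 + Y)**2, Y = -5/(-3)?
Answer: 5*I*sqrt(14561)/3 ≈ 201.11*I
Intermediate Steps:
Y = 5/3 (Y = -5*(-1/3) = 5/3 ≈ 1.6667)
l(q) = 25/9 (l(q) = (0 + 5/3)**2 = (5/3)**2 = 25/9)
sqrt(-40450 + l(662)) = sqrt(-40450 + 25/9) = sqrt(-364025/9) = 5*I*sqrt(14561)/3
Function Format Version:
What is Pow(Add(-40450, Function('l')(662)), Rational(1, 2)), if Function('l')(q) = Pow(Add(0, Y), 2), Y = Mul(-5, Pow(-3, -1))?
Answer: Mul(Rational(5, 3), I, Pow(14561, Rational(1, 2))) ≈ Mul(201.11, I)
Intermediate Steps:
Y = Rational(5, 3) (Y = Mul(-5, Rational(-1, 3)) = Rational(5, 3) ≈ 1.6667)
Function('l')(q) = Rational(25, 9) (Function('l')(q) = Pow(Add(0, Rational(5, 3)), 2) = Pow(Rational(5, 3), 2) = Rational(25, 9))
Pow(Add(-40450, Function('l')(662)), Rational(1, 2)) = Pow(Add(-40450, Rational(25, 9)), Rational(1, 2)) = Pow(Rational(-364025, 9), Rational(1, 2)) = Mul(Rational(5, 3), I, Pow(14561, Rational(1, 2)))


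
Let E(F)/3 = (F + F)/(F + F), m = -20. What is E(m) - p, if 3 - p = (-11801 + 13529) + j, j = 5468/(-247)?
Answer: 421348/247 ≈ 1705.9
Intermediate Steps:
j = -5468/247 (j = 5468*(-1/247) = -5468/247 ≈ -22.138)
p = -420607/247 (p = 3 - ((-11801 + 13529) - 5468/247) = 3 - (1728 - 5468/247) = 3 - 1*421348/247 = 3 - 421348/247 = -420607/247 ≈ -1702.9)
E(F) = 3 (E(F) = 3*((F + F)/(F + F)) = 3*((2*F)/((2*F))) = 3*((2*F)*(1/(2*F))) = 3*1 = 3)
E(m) - p = 3 - 1*(-420607/247) = 3 + 420607/247 = 421348/247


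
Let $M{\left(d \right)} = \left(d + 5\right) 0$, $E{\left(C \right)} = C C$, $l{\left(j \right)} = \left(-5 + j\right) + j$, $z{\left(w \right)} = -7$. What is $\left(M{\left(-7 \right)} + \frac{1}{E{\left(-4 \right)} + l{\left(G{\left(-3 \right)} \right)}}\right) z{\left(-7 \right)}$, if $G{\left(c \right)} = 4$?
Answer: $- \frac{7}{19} \approx -0.36842$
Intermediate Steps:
$l{\left(j \right)} = -5 + 2 j$
$E{\left(C \right)} = C^{2}$
$M{\left(d \right)} = 0$ ($M{\left(d \right)} = \left(5 + d\right) 0 = 0$)
$\left(M{\left(-7 \right)} + \frac{1}{E{\left(-4 \right)} + l{\left(G{\left(-3 \right)} \right)}}\right) z{\left(-7 \right)} = \left(0 + \frac{1}{\left(-4\right)^{2} + \left(-5 + 2 \cdot 4\right)}\right) \left(-7\right) = \left(0 + \frac{1}{16 + \left(-5 + 8\right)}\right) \left(-7\right) = \left(0 + \frac{1}{16 + 3}\right) \left(-7\right) = \left(0 + \frac{1}{19}\right) \left(-7\right) = \frac{1}{19} \left(-7\right) = - \frac{7}{19}$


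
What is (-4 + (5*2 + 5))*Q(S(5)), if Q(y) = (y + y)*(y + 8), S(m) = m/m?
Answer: 198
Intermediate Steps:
S(m) = 1
Q(y) = 2*y*(8 + y) (Q(y) = (2*y)*(8 + y) = 2*y*(8 + y))
(-4 + (5*2 + 5))*Q(S(5)) = (-4 + (5*2 + 5))*(2*1*(8 + 1)) = (-4 + (10 + 5))*(2*1*9) = (-4 + 15)*18 = 11*18 = 198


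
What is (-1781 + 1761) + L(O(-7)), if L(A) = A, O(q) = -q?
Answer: -13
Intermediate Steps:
(-1781 + 1761) + L(O(-7)) = (-1781 + 1761) - 1*(-7) = -20 + 7 = -13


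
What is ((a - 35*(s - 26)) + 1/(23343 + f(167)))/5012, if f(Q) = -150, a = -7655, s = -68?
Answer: -3615623/4151547 ≈ -0.87091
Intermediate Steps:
((a - 35*(s - 26)) + 1/(23343 + f(167)))/5012 = ((-7655 - 35*(-68 - 26)) + 1/(23343 - 150))/5012 = ((-7655 - 35*(-94)) + 1/23193)*(1/5012) = ((-7655 + 3290) + 1/23193)*(1/5012) = (-4365 + 1/23193)*(1/5012) = -101237444/23193*1/5012 = -3615623/4151547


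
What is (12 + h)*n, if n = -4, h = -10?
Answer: -8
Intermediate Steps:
(12 + h)*n = (12 - 10)*(-4) = 2*(-4) = -8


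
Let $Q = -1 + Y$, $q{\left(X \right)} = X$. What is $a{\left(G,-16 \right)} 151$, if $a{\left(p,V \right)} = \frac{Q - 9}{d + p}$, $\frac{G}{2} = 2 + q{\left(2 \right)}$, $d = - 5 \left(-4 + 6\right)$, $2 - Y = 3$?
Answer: $\frac{1661}{2} \approx 830.5$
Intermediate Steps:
$Y = -1$ ($Y = 2 - 3 = -1$)
$d = -10$ ($d = \left(-5\right) 2 = -10$)
$G = 8$ ($G = 2 \left(2 + 2\right) = 2 \cdot 4 = 8$)
$Q = -2$ ($Q = -1 - 1 = -2$)
$a{\left(p,V \right)} = - \frac{11}{-10 + p}$ ($a{\left(p,V \right)} = \frac{-2 - 9}{-10 + p} = - \frac{11}{-10 + p}$)
$a{\left(G,-16 \right)} 151 = - \frac{11}{-10 + 8} \cdot 151 = - \frac{11}{-2} \cdot 151 = \left(-11\right) \left(- \frac{1}{2}\right) 151 = \frac{11}{2} \cdot 151 = \frac{1661}{2}$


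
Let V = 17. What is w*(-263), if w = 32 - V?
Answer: -3945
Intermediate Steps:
w = 15 (w = 32 - 1*17 = 32 - 17 = 15)
w*(-263) = 15*(-263) = -3945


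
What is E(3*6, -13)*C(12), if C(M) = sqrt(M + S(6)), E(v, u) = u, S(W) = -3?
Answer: -39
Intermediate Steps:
C(M) = sqrt(-3 + M) (C(M) = sqrt(M - 3) = sqrt(-3 + M))
E(3*6, -13)*C(12) = -13*sqrt(-3 + 12) = -13*sqrt(9) = -13*3 = -39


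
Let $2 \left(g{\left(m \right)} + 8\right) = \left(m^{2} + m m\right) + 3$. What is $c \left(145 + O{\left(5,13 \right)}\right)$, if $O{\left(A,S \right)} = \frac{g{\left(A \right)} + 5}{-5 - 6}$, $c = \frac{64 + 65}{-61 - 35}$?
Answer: $- \frac{135149}{704} \approx -191.97$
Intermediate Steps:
$g{\left(m \right)} = - \frac{13}{2} + m^{2}$ ($g{\left(m \right)} = -8 + \frac{\left(m^{2} + m m\right) + 3}{2} = -8 + \frac{\left(m^{2} + m^{2}\right) + 3}{2} = -8 + \frac{2 m^{2} + 3}{2} = -8 + \frac{3 + 2 m^{2}}{2} = -8 + \left(\frac{3}{2} + m^{2}\right) = - \frac{13}{2} + m^{2}$)
$c = - \frac{43}{32}$ ($c = \frac{129}{-96} = 129 \left(- \frac{1}{96}\right) = - \frac{43}{32} \approx -1.3438$)
$O{\left(A,S \right)} = \frac{3}{22} - \frac{A^{2}}{11}$ ($O{\left(A,S \right)} = \frac{\left(- \frac{13}{2} + A^{2}\right) + 5}{-5 - 6} = \frac{- \frac{3}{2} + A^{2}}{-11} = \left(- \frac{3}{2} + A^{2}\right) \left(- \frac{1}{11}\right) = \frac{3}{22} - \frac{A^{2}}{11}$)
$c \left(145 + O{\left(5,13 \right)}\right) = - \frac{43 \left(145 + \left(\frac{3}{22} - \frac{5^{2}}{11}\right)\right)}{32} = - \frac{43 \left(145 + \left(\frac{3}{22} - \frac{25}{11}\right)\right)}{32} = - \frac{43 \left(145 - \frac{47}{22}\right)}{32} = \left(- \frac{43}{32}\right) \frac{3143}{22} = - \frac{135149}{704}$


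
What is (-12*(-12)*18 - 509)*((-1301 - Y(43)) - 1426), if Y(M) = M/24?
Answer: -136417753/24 ≈ -5.6841e+6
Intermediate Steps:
Y(M) = M/24 (Y(M) = M*(1/24) = M/24)
(-12*(-12)*18 - 509)*((-1301 - Y(43)) - 1426) = (-12*(-12)*18 - 509)*((-1301 - 43/24) - 1426) = (144*18 - 509)*((-1301 - 1*43/24) - 1426) = (2592 - 509)*((-1301 - 43/24) - 1426) = 2083*(-31267/24 - 1426) = 2083*(-65491/24) = -136417753/24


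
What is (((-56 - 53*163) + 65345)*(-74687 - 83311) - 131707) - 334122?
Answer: -8951052529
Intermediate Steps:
(((-56 - 53*163) + 65345)*(-74687 - 83311) - 131707) - 334122 = (((-56 - 8639) + 65345)*(-157998) - 131707) - 334122 = ((-8695 + 65345)*(-157998) - 131707) - 334122 = (56650*(-157998) - 131707) - 334122 = (-8950586700 - 131707) - 334122 = -8950718407 - 334122 = -8951052529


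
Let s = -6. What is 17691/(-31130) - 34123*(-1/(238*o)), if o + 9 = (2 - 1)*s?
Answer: -56270293/5556705 ≈ -10.127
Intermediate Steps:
o = -15 (o = -9 + (2 - 1)*(-6) = -9 + 1*(-6) = -9 - 6 = -15)
17691/(-31130) - 34123*(-1/(238*o)) = 17691/(-31130) - 34123/((-15*(-238))) = 17691*(-1/31130) - 34123/3570 = -17691/31130 - 34123*1/3570 = -17691/31130 - 34123/3570 = -56270293/5556705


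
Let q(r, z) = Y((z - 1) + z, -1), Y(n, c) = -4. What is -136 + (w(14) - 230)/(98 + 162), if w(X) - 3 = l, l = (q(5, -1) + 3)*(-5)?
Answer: -17791/130 ≈ -136.85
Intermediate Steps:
q(r, z) = -4
l = 5 (l = (-4 + 3)*(-5) = -1*(-5) = 5)
w(X) = 8 (w(X) = 3 + 5 = 8)
-136 + (w(14) - 230)/(98 + 162) = -136 + (8 - 230)/(98 + 162) = -136 - 222/260 = -136 - 222*1/260 = -136 - 111/130 = -17791/130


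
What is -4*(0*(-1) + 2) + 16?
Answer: 8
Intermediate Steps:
-4*(0*(-1) + 2) + 16 = -4*(0 + 2) + 16 = -4*2 + 16 = -8 + 16 = 8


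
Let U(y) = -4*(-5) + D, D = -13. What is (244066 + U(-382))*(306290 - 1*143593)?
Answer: 39709944881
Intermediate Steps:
U(y) = 7 (U(y) = -4*(-5) - 13 = 20 - 13 = 7)
(244066 + U(-382))*(306290 - 1*143593) = (244066 + 7)*(306290 - 1*143593) = 244073*(306290 - 143593) = 244073*162697 = 39709944881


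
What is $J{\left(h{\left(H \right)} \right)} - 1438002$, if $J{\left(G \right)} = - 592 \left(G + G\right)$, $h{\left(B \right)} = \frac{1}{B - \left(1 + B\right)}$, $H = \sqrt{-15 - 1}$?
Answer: $-1436818$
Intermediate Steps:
$H = 4 i$ ($H = \sqrt{-16} = 4 i \approx 4.0 i$)
$h{\left(B \right)} = -1$ ($h{\left(B \right)} = \frac{1}{-1} = -1$)
$J{\left(G \right)} = - 1184 G$ ($J{\left(G \right)} = - 592 \cdot 2 G = - 1184 G$)
$J{\left(h{\left(H \right)} \right)} - 1438002 = \left(-1184\right) \left(-1\right) - 1438002 = 1184 - 1438002 = -1436818$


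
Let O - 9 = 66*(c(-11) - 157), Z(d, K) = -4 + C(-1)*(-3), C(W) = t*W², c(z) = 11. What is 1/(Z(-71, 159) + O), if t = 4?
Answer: -1/9643 ≈ -0.00010370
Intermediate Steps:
C(W) = 4*W²
Z(d, K) = -16 (Z(d, K) = -4 + (4*(-1)²)*(-3) = -4 + (4*1)*(-3) = -4 + 4*(-3) = -4 - 12 = -16)
O = -9627 (O = 9 + 66*(11 - 157) = 9 + 66*(-146) = 9 - 9636 = -9627)
1/(Z(-71, 159) + O) = 1/(-16 - 9627) = 1/(-9643) = -1/9643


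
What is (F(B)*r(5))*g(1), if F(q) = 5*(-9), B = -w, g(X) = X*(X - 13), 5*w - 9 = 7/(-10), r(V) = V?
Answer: 2700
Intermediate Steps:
w = 83/50 (w = 9/5 + (7/(-10))/5 = 9/5 + (7*(-⅒))/5 = 9/5 + (⅕)*(-7/10) = 9/5 - 7/50 = 83/50 ≈ 1.6600)
g(X) = X*(-13 + X)
B = -83/50 (B = -1*83/50 = -83/50 ≈ -1.6600)
F(q) = -45
(F(B)*r(5))*g(1) = (-45*5)*(1*(-13 + 1)) = -225*(-12) = 2700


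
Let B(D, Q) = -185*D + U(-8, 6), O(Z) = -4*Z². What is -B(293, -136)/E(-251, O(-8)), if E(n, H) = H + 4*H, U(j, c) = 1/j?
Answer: -433641/10240 ≈ -42.348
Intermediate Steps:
B(D, Q) = -⅛ - 185*D (B(D, Q) = -185*D + 1/(-8) = -185*D - ⅛ = -⅛ - 185*D)
E(n, H) = 5*H
-B(293, -136)/E(-251, O(-8)) = -(-⅛ - 185*293)/(5*(-4*(-8)²)) = -(-⅛ - 54205)/(5*(-4*64)) = -(-433641)/(8*(5*(-256))) = -(-433641)/(8*(-1280)) = -(-433641)*(-1)/(8*1280) = -1*433641/10240 = -433641/10240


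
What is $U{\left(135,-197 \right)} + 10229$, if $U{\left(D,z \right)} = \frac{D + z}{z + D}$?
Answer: $10230$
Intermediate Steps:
$U{\left(D,z \right)} = 1$ ($U{\left(D,z \right)} = \frac{D + z}{D + z} = 1$)
$U{\left(135,-197 \right)} + 10229 = 1 + 10229 = 10230$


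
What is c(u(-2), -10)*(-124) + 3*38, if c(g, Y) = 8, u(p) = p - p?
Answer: -878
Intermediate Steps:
u(p) = 0
c(u(-2), -10)*(-124) + 3*38 = 8*(-124) + 3*38 = -992 + 114 = -878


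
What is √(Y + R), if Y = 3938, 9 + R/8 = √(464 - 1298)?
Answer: √(3866 + 8*I*√834) ≈ 62.205 + 1.857*I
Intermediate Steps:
R = -72 + 8*I*√834 (R = -72 + 8*√(464 - 1298) = -72 + 8*√(-834) = -72 + 8*(I*√834) = -72 + 8*I*√834 ≈ -72.0 + 231.03*I)
√(Y + R) = √(3938 + (-72 + 8*I*√834)) = √(3866 + 8*I*√834)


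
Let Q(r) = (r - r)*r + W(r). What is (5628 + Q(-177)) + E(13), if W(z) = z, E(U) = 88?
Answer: 5539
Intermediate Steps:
Q(r) = r (Q(r) = (r - r)*r + r = 0*r + r = 0 + r = r)
(5628 + Q(-177)) + E(13) = (5628 - 177) + 88 = 5451 + 88 = 5539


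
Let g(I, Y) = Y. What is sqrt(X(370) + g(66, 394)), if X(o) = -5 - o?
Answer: sqrt(19) ≈ 4.3589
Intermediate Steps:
sqrt(X(370) + g(66, 394)) = sqrt((-5 - 1*370) + 394) = sqrt((-5 - 370) + 394) = sqrt(-375 + 394) = sqrt(19)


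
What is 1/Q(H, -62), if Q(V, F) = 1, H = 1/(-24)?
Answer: 1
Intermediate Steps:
H = -1/24 ≈ -0.041667
1/Q(H, -62) = 1/1 = 1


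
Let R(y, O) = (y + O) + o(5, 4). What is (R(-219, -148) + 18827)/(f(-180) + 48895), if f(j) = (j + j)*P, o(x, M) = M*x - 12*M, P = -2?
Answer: 18432/49615 ≈ 0.37150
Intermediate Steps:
o(x, M) = -12*M + M*x
R(y, O) = -28 + O + y (R(y, O) = (y + O) + 4*(-12 + 5) = (O + y) + 4*(-7) = (O + y) - 28 = -28 + O + y)
f(j) = -4*j (f(j) = (j + j)*(-2) = (2*j)*(-2) = -4*j)
(R(-219, -148) + 18827)/(f(-180) + 48895) = ((-28 - 148 - 219) + 18827)/(-4*(-180) + 48895) = (-395 + 18827)/(720 + 48895) = 18432/49615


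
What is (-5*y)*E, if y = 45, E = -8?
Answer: 1800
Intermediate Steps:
(-5*y)*E = -5*45*(-8) = -225*(-8) = 1800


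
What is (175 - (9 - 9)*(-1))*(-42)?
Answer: -7350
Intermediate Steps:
(175 - (9 - 9)*(-1))*(-42) = (175 - 0*(-1))*(-42) = (175 - 1*0)*(-42) = (175 + 0)*(-42) = 175*(-42) = -7350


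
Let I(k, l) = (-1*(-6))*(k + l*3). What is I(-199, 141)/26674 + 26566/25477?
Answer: 371431286/339786749 ≈ 1.0931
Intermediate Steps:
I(k, l) = 6*k + 18*l (I(k, l) = 6*(k + 3*l) = 6*k + 18*l)
I(-199, 141)/26674 + 26566/25477 = (6*(-199) + 18*141)/26674 + 26566/25477 = (-1194 + 2538)*(1/26674) + 26566*(1/25477) = 1344*(1/26674) + 26566/25477 = 672/13337 + 26566/25477 = 371431286/339786749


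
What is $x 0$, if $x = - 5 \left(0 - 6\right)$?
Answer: $0$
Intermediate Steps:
$x = 30$ ($x = \left(-5\right) \left(-6\right) = 30$)
$x 0 = 30 \cdot 0 = 0$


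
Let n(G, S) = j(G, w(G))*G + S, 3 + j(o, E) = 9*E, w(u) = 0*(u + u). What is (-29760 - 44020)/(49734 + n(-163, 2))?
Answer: -2108/1435 ≈ -1.4690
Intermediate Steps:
w(u) = 0 (w(u) = 0*(2*u) = 0)
j(o, E) = -3 + 9*E
n(G, S) = S - 3*G (n(G, S) = (-3 + 9*0)*G + S = (-3 + 0)*G + S = -3*G + S = S - 3*G)
(-29760 - 44020)/(49734 + n(-163, 2)) = (-29760 - 44020)/(49734 + (2 - 3*(-163))) = -73780/(49734 + (2 + 489)) = -73780/(49734 + 491) = -73780/50225 = -73780*1/50225 = -2108/1435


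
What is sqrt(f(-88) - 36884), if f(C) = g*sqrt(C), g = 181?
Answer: sqrt(-36884 + 362*I*sqrt(22)) ≈ 4.4193 + 192.1*I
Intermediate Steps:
f(C) = 181*sqrt(C)
sqrt(f(-88) - 36884) = sqrt(181*sqrt(-88) - 36884) = sqrt(181*(2*I*sqrt(22)) - 36884) = sqrt(362*I*sqrt(22) - 36884) = sqrt(-36884 + 362*I*sqrt(22))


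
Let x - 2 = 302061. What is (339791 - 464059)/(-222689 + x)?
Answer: -62134/39687 ≈ -1.5656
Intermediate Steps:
x = 302063 (x = 2 + 302061 = 302063)
(339791 - 464059)/(-222689 + x) = (339791 - 464059)/(-222689 + 302063) = -124268/79374 = -124268*1/79374 = -62134/39687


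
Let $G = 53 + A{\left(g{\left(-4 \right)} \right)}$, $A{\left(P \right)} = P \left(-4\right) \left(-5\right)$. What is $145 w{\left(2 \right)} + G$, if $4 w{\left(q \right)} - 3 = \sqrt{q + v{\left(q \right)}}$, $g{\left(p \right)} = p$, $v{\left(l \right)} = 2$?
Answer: $\frac{617}{4} \approx 154.25$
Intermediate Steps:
$A{\left(P \right)} = 20 P$ ($A{\left(P \right)} = - 4 P \left(-5\right) = 20 P$)
$w{\left(q \right)} = \frac{3}{4} + \frac{\sqrt{2 + q}}{4}$ ($w{\left(q \right)} = \frac{3}{4} + \frac{\sqrt{q + 2}}{4} = \frac{3}{4} + \frac{\sqrt{2 + q}}{4}$)
$G = -27$ ($G = 53 + 20 \left(-4\right) = 53 - 80 = -27$)
$145 w{\left(2 \right)} + G = 145 \left(\frac{3}{4} + \frac{\sqrt{2 + 2}}{4}\right) - 27 = 145 \left(\frac{3}{4} + \frac{\sqrt{4}}{4}\right) - 27 = 145 \left(\frac{3}{4} + \frac{1}{4} \cdot 2\right) - 27 = 145 \left(\frac{3}{4} + \frac{1}{2}\right) - 27 = 145 \cdot \frac{5}{4} - 27 = \frac{725}{4} - 27 = \frac{617}{4}$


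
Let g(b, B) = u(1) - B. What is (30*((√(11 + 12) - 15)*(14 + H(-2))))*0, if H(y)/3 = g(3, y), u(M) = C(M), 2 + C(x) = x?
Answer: 0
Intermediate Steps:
C(x) = -2 + x
u(M) = -2 + M
g(b, B) = -1 - B (g(b, B) = (-2 + 1) - B = -1 - B)
H(y) = -3 - 3*y (H(y) = 3*(-1 - y) = -3 - 3*y)
(30*((√(11 + 12) - 15)*(14 + H(-2))))*0 = (30*((√(11 + 12) - 15)*(14 + (-3 - 3*(-2)))))*0 = (30*((√23 - 15)*(14 + (-3 + 6))))*0 = (30*((-15 + √23)*(14 + 3)))*0 = (30*((-15 + √23)*17))*0 = (30*(-255 + 17*√23))*0 = (-7650 + 510*√23)*0 = 0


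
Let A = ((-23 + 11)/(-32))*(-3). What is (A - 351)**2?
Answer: 7935489/64 ≈ 1.2399e+5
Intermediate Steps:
A = -9/8 (A = -12*(-1/32)*(-3) = (3/8)*(-3) = -9/8 ≈ -1.1250)
(A - 351)**2 = (-9/8 - 351)**2 = (-2817/8)**2 = 7935489/64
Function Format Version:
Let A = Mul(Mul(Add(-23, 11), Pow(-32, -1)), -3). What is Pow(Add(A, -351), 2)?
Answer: Rational(7935489, 64) ≈ 1.2399e+5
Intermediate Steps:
A = Rational(-9, 8) (A = Mul(Mul(-12, Rational(-1, 32)), -3) = Mul(Rational(3, 8), -3) = Rational(-9, 8) ≈ -1.1250)
Pow(Add(A, -351), 2) = Pow(Add(Rational(-9, 8), -351), 2) = Pow(Rational(-2817, 8), 2) = Rational(7935489, 64)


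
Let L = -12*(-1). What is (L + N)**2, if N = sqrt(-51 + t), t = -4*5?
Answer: (12 + I*sqrt(71))**2 ≈ 73.0 + 202.23*I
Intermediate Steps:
t = -20
N = I*sqrt(71) (N = sqrt(-51 - 20) = sqrt(-71) = I*sqrt(71) ≈ 8.4261*I)
L = 12
(L + N)**2 = (12 + I*sqrt(71))**2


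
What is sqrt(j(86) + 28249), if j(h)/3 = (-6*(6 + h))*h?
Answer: I*sqrt(114167) ≈ 337.89*I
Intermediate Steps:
j(h) = 3*h*(-36 - 6*h) (j(h) = 3*((-6*(6 + h))*h) = 3*((-36 - 6*h)*h) = 3*(h*(-36 - 6*h)) = 3*h*(-36 - 6*h))
sqrt(j(86) + 28249) = sqrt(-18*86*(6 + 86) + 28249) = sqrt(-18*86*92 + 28249) = sqrt(-142416 + 28249) = sqrt(-114167) = I*sqrt(114167)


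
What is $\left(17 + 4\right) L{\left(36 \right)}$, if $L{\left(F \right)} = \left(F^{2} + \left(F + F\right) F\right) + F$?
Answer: $82404$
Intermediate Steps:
$L{\left(F \right)} = F + 3 F^{2}$ ($L{\left(F \right)} = \left(F^{2} + 2 F F\right) + F = \left(F^{2} + 2 F^{2}\right) + F = 3 F^{2} + F = F + 3 F^{2}$)
$\left(17 + 4\right) L{\left(36 \right)} = \left(17 + 4\right) 36 \left(1 + 3 \cdot 36\right) = 21 \cdot 36 \left(1 + 108\right) = 21 \cdot 36 \cdot 109 = 21 \cdot 3924 = 82404$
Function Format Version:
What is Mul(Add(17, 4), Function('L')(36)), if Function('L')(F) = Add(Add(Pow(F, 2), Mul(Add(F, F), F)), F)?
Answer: 82404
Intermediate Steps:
Function('L')(F) = Add(F, Mul(3, Pow(F, 2))) (Function('L')(F) = Add(Add(Pow(F, 2), Mul(Mul(2, F), F)), F) = Add(Add(Pow(F, 2), Mul(2, Pow(F, 2))), F) = Add(Mul(3, Pow(F, 2)), F) = Add(F, Mul(3, Pow(F, 2))))
Mul(Add(17, 4), Function('L')(36)) = Mul(Add(17, 4), Mul(36, Add(1, Mul(3, 36)))) = Mul(21, Mul(36, Add(1, 108))) = Mul(21, Mul(36, 109)) = Mul(21, 3924) = 82404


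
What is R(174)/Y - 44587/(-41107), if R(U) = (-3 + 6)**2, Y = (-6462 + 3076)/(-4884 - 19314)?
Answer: 4551668128/69594151 ≈ 65.403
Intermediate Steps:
Y = 1693/12099 (Y = -3386/(-24198) = -3386*(-1/24198) = 1693/12099 ≈ 0.13993)
R(U) = 9 (R(U) = 3**2 = 9)
R(174)/Y - 44587/(-41107) = 9/(1693/12099) - 44587/(-41107) = 9*(12099/1693) - 44587*(-1/41107) = 108891/1693 + 44587/41107 = 4551668128/69594151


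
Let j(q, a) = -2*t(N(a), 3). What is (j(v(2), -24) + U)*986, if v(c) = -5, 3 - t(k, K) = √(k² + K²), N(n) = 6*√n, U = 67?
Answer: 60146 + 5916*I*√95 ≈ 60146.0 + 57662.0*I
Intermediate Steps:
t(k, K) = 3 - √(K² + k²) (t(k, K) = 3 - √(k² + K²) = 3 - √(K² + k²))
j(q, a) = -6 + 2*√(9 + 36*a) (j(q, a) = -2*(3 - √(3² + (6*√a)²)) = -2*(3 - √(9 + 36*a)) = -6 + 2*√(9 + 36*a))
(j(v(2), -24) + U)*986 = ((-6 + 6*√(1 + 4*(-24))) + 67)*986 = ((-6 + 6*√(1 - 96)) + 67)*986 = ((-6 + 6*√(-95)) + 67)*986 = ((-6 + 6*(I*√95)) + 67)*986 = ((-6 + 6*I*√95) + 67)*986 = (61 + 6*I*√95)*986 = 60146 + 5916*I*√95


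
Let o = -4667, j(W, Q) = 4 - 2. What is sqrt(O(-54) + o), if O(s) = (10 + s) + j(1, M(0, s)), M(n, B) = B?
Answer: I*sqrt(4709) ≈ 68.622*I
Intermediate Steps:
j(W, Q) = 2
O(s) = 12 + s (O(s) = (10 + s) + 2 = 12 + s)
sqrt(O(-54) + o) = sqrt((12 - 54) - 4667) = sqrt(-42 - 4667) = sqrt(-4709) = I*sqrt(4709)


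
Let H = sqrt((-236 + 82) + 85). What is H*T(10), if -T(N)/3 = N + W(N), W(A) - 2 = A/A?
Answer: -39*I*sqrt(69) ≈ -323.96*I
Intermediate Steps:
W(A) = 3 (W(A) = 2 + A/A = 2 + 1 = 3)
H = I*sqrt(69) (H = sqrt(-154 + 85) = sqrt(-69) = I*sqrt(69) ≈ 8.3066*I)
T(N) = -9 - 3*N (T(N) = -3*(N + 3) = -3*(3 + N) = -9 - 3*N)
H*T(10) = (I*sqrt(69))*(-9 - 3*10) = (I*sqrt(69))*(-9 - 30) = (I*sqrt(69))*(-39) = -39*I*sqrt(69)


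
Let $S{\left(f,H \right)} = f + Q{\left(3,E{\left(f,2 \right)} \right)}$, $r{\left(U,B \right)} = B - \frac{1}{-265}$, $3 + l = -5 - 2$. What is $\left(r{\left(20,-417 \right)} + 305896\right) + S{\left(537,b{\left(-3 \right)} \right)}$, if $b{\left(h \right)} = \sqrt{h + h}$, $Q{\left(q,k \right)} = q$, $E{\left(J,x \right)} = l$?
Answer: $\frac{81095036}{265} \approx 3.0602 \cdot 10^{5}$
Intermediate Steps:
$l = -10$ ($l = -3 - 7 = -10$)
$E{\left(J,x \right)} = -10$
$b{\left(h \right)} = \sqrt{2} \sqrt{h}$ ($b{\left(h \right)} = \sqrt{2 h} = \sqrt{2} \sqrt{h}$)
$r{\left(U,B \right)} = \frac{1}{265} + B$ ($r{\left(U,B \right)} = B - - \frac{1}{265} = B + \frac{1}{265} = \frac{1}{265} + B$)
$S{\left(f,H \right)} = 3 + f$ ($S{\left(f,H \right)} = f + 3 = 3 + f$)
$\left(r{\left(20,-417 \right)} + 305896\right) + S{\left(537,b{\left(-3 \right)} \right)} = \left(\left(\frac{1}{265} - 417\right) + 305896\right) + \left(3 + 537\right) = \left(- \frac{110504}{265} + 305896\right) + 540 = \frac{80951936}{265} + 540 = \frac{81095036}{265}$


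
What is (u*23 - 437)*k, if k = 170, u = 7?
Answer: -46920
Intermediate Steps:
(u*23 - 437)*k = (7*23 - 437)*170 = (161 - 437)*170 = -276*170 = -46920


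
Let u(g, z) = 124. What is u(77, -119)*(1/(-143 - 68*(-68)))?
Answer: 31/3587 ≈ 0.0086423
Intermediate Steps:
u(77, -119)*(1/(-143 - 68*(-68))) = 124*(1/(-143 - 68*(-68))) = 124*(-1/68/(-211)) = 124*(-1/211*(-1/68)) = 124*(1/14348) = 31/3587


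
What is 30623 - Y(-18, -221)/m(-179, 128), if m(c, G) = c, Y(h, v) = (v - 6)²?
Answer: 5533046/179 ≈ 30911.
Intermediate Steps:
Y(h, v) = (-6 + v)²
30623 - Y(-18, -221)/m(-179, 128) = 30623 - (-6 - 221)²/(-179) = 30623 - (-227)²*(-1)/179 = 30623 - 51529*(-1)/179 = 30623 - 1*(-51529/179) = 30623 + 51529/179 = 5533046/179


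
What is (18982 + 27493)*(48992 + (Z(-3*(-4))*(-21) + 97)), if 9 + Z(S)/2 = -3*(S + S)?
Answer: 2439519225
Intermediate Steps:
Z(S) = -18 - 12*S (Z(S) = -18 + 2*(-3*(S + S)) = -18 + 2*(-6*S) = -18 - 12*S)
(18982 + 27493)*(48992 + (Z(-3*(-4))*(-21) + 97)) = (18982 + 27493)*(48992 + ((-18 - (-36)*(-4))*(-21) + 97)) = 46475*(48992 + ((-18 - 12*12)*(-21) + 97)) = 46475*(48992 + ((-18 - 144)*(-21) + 97)) = 46475*(48992 + (-162*(-21) + 97)) = 46475*(48992 + (3402 + 97)) = 46475*(48992 + 3499) = 46475*52491 = 2439519225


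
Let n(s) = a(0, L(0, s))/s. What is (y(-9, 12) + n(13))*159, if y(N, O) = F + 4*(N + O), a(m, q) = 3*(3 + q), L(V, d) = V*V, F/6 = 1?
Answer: 38637/13 ≈ 2972.1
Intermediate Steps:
F = 6 (F = 6*1 = 6)
L(V, d) = V**2
a(m, q) = 9 + 3*q
y(N, O) = 6 + 4*N + 4*O (y(N, O) = 6 + 4*(N + O) = 6 + (4*N + 4*O) = 6 + 4*N + 4*O)
n(s) = 9/s (n(s) = (9 + 3*0**2)/s = (9 + 3*0)/s = (9 + 0)/s = 9/s)
(y(-9, 12) + n(13))*159 = ((6 + 4*(-9) + 4*12) + 9/13)*159 = ((6 - 36 + 48) + 9*(1/13))*159 = (18 + 9/13)*159 = (243/13)*159 = 38637/13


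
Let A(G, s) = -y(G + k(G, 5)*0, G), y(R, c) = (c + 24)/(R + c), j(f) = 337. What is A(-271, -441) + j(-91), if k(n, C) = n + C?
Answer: 182407/542 ≈ 336.54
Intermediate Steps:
k(n, C) = C + n
y(R, c) = (24 + c)/(R + c)
A(G, s) = -(24 + G)/(2*G) (A(G, s) = -(24 + G)/((G + (5 + G)*0) + G) = -(24 + G)/((G + 0) + G) = -(24 + G)/(G + G) = -(24 + G)/(2*G))
A(-271, -441) + j(-91) = (1/2)*(-24 - 1*(-271))/(-271) + 337 = (1/2)*(-1/271)*(-24 + 271) + 337 = (1/2)*(-1/271)*247 + 337 = -247/542 + 337 = 182407/542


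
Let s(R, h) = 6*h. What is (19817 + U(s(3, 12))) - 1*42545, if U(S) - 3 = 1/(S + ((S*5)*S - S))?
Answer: -589031999/25920 ≈ -22725.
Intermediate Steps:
U(S) = 3 + 1/(5*S**2) (U(S) = 3 + 1/(S + ((S*5)*S - S)) = 3 + 1/(S + ((5*S)*S - S)) = 3 + 1/(S + (5*S**2 - S)) = 3 + 1/(S + (-S + 5*S**2)) = 3 + 1/(5*S**2))
(19817 + U(s(3, 12))) - 1*42545 = (19817 + (3 + 1/(5*(6*12)**2))) - 1*42545 = (19817 + (3 + (1/5)/72**2)) - 42545 = (19817 + (3 + (1/5)*(1/5184))) - 42545 = (19817 + (3 + 1/25920)) - 42545 = (19817 + 77761/25920) - 42545 = 513734401/25920 - 42545 = -589031999/25920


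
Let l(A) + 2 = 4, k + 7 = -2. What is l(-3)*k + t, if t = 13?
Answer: -5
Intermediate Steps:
k = -9 (k = -7 - 2 = -9)
l(A) = 2 (l(A) = -2 + 4 = 2)
l(-3)*k + t = 2*(-9) + 13 = -18 + 13 = -5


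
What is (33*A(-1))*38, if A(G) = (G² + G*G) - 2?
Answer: 0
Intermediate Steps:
A(G) = -2 + 2*G² (A(G) = (G² + G²) - 2 = 2*G² - 2 = -2 + 2*G²)
(33*A(-1))*38 = (33*(-2 + 2*(-1)²))*38 = (33*(-2 + 2*1))*38 = (33*(-2 + 2))*38 = (33*0)*38 = 0*38 = 0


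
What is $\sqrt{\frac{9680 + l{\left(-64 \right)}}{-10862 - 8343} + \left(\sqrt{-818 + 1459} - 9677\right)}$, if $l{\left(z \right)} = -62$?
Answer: $\frac{\sqrt{-3569372219615 + 368832025 \sqrt{641}}}{19205} \approx 98.245 i$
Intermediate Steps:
$\sqrt{\frac{9680 + l{\left(-64 \right)}}{-10862 - 8343} + \left(\sqrt{-818 + 1459} - 9677\right)} = \sqrt{\frac{9680 - 62}{-10862 - 8343} + \left(\sqrt{-818 + 1459} - 9677\right)} = \sqrt{\frac{9618}{-19205} - \left(9677 - \sqrt{641}\right)} = \sqrt{9618 \left(- \frac{1}{19205}\right) - \left(9677 - \sqrt{641}\right)} = \sqrt{- \frac{9618}{19205} - \left(9677 - \sqrt{641}\right)} = \sqrt{- \frac{185856403}{19205} + \sqrt{641}}$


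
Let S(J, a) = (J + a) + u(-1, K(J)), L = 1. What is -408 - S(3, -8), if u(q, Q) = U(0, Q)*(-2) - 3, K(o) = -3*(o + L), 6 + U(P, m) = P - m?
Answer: -388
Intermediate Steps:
U(P, m) = -6 + P - m (U(P, m) = -6 + (P - m) = -6 + P - m)
K(o) = -3 - 3*o (K(o) = -3*(o + 1) = -3*(1 + o) = -3 - 3*o)
u(q, Q) = 9 + 2*Q (u(q, Q) = (-6 + 0 - Q)*(-2) - 3 = (-6 - Q)*(-2) - 3 = (12 + 2*Q) - 3 = 9 + 2*Q)
S(J, a) = 3 + a - 5*J (S(J, a) = (J + a) + (9 + 2*(-3 - 3*J)) = (J + a) + (9 + (-6 - 6*J)) = (J + a) + (3 - 6*J) = 3 + a - 5*J)
-408 - S(3, -8) = -408 - (3 - 8 - 5*3) = -408 - (3 - 8 - 15) = -408 - 1*(-20) = -408 + 20 = -388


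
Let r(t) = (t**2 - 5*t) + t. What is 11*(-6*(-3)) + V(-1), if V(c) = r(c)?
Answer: 203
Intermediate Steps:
r(t) = t**2 - 4*t
V(c) = c*(-4 + c)
11*(-6*(-3)) + V(-1) = 11*(-6*(-3)) - (-4 - 1) = 11*18 - 1*(-5) = 198 + 5 = 203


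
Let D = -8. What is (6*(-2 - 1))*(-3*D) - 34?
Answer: -466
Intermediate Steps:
(6*(-2 - 1))*(-3*D) - 34 = (6*(-2 - 1))*(-3*(-8)) - 34 = (6*(-3))*24 - 34 = -18*24 - 34 = -432 - 34 = -466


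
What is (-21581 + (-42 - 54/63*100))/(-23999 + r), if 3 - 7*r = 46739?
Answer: 151961/214729 ≈ 0.70769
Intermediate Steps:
r = -46736/7 (r = 3/7 - ⅐*46739 = 3/7 - 6677 = -46736/7 ≈ -6676.6)
(-21581 + (-42 - 54/63*100))/(-23999 + r) = (-21581 + (-42 - 54/63*100))/(-23999 - 46736/7) = (-21581 + (-42 - 54*1/63*100))/(-214729/7) = (-21581 + (-42 - 6/7*100))*(-7/214729) = (-21581 + (-42 - 600/7))*(-7/214729) = (-21581 - 894/7)*(-7/214729) = -151961/7*(-7/214729) = 151961/214729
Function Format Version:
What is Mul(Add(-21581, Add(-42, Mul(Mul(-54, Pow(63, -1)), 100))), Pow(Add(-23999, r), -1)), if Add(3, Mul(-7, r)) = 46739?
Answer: Rational(151961, 214729) ≈ 0.70769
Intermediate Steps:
r = Rational(-46736, 7) (r = Add(Rational(3, 7), Mul(Rational(-1, 7), 46739)) = Add(Rational(3, 7), -6677) = Rational(-46736, 7) ≈ -6676.6)
Mul(Add(-21581, Add(-42, Mul(Mul(-54, Pow(63, -1)), 100))), Pow(Add(-23999, r), -1)) = Mul(Add(-21581, Add(-42, Mul(Mul(-54, Pow(63, -1)), 100))), Pow(Add(-23999, Rational(-46736, 7)), -1)) = Mul(Add(-21581, Add(-42, Mul(Mul(-54, Rational(1, 63)), 100))), Pow(Rational(-214729, 7), -1)) = Mul(Add(-21581, Add(-42, Mul(Rational(-6, 7), 100))), Rational(-7, 214729)) = Mul(Add(-21581, Add(-42, Rational(-600, 7))), Rational(-7, 214729)) = Mul(Add(-21581, Rational(-894, 7)), Rational(-7, 214729)) = Mul(Rational(-151961, 7), Rational(-7, 214729)) = Rational(151961, 214729)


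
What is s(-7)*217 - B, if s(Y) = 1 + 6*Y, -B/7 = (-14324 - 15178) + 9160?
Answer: -151291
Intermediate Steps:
B = 142394 (B = -7*((-14324 - 15178) + 9160) = -7*(-29502 + 9160) = -7*(-20342) = 142394)
s(-7)*217 - B = (1 + 6*(-7))*217 - 1*142394 = (1 - 42)*217 - 142394 = -41*217 - 142394 = -8897 - 142394 = -151291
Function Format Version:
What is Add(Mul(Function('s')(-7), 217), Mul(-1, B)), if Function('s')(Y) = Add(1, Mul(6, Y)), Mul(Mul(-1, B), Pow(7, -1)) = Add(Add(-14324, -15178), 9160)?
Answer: -151291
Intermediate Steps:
B = 142394 (B = Mul(-7, Add(Add(-14324, -15178), 9160)) = Mul(-7, Add(-29502, 9160)) = Mul(-7, -20342) = 142394)
Add(Mul(Function('s')(-7), 217), Mul(-1, B)) = Add(Mul(Add(1, Mul(6, -7)), 217), Mul(-1, 142394)) = Add(Mul(Add(1, -42), 217), -142394) = Add(Mul(-41, 217), -142394) = Add(-8897, -142394) = -151291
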